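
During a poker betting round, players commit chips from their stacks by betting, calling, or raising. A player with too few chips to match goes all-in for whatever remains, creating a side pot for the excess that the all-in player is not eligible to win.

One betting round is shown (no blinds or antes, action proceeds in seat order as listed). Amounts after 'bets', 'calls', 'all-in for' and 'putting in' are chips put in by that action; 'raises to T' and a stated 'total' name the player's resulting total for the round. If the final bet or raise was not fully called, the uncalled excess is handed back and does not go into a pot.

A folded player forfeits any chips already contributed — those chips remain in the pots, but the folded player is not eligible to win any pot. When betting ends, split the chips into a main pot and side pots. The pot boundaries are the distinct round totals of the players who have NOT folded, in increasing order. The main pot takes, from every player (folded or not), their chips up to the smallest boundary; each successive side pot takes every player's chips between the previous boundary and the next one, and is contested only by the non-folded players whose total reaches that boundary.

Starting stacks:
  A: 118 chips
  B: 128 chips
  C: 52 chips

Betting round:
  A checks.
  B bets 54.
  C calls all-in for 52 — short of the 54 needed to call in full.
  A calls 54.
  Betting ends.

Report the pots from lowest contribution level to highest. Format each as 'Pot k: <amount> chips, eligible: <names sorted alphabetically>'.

Pot 1: 156 chips, eligible: A, B, C
Pot 2: 4 chips, eligible: A, B

Derivation:
Contributions: A=54, B=54, C=52
Pot levels (distinct totals of non-folded players): 52, 54
Layer 1-52: 52 each from A, B, C = 52*3 = 156 chips; eligible A, B, C
Layer 53-54: 2 each from A, B = 2*2 = 4 chips; eligible A, B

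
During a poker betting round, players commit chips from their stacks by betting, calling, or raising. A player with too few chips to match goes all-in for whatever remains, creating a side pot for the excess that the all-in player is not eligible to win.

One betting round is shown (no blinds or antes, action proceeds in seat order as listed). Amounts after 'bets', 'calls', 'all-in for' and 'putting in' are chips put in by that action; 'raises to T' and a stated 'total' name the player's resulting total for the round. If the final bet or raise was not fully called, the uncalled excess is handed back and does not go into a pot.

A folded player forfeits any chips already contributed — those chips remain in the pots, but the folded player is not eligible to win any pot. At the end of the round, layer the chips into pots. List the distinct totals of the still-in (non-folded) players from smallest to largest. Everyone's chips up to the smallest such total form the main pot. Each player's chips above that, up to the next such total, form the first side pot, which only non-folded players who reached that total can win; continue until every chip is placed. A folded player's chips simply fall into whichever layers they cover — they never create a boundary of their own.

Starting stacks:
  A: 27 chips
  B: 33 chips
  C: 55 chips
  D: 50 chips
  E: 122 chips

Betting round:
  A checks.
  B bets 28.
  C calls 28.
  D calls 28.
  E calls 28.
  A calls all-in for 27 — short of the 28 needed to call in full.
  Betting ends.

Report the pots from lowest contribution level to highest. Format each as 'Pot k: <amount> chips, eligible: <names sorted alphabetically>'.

Contributions: A=27, B=28, C=28, D=28, E=28
Pot levels (distinct totals of non-folded players): 27, 28
Layer 1-27: 27 each from A, B, C, D, E = 27*5 = 135 chips; eligible A, B, C, D, E
Layer 28-28: 1 each from B, C, D, E = 1*4 = 4 chips; eligible B, C, D, E

Pot 1: 135 chips, eligible: A, B, C, D, E
Pot 2: 4 chips, eligible: B, C, D, E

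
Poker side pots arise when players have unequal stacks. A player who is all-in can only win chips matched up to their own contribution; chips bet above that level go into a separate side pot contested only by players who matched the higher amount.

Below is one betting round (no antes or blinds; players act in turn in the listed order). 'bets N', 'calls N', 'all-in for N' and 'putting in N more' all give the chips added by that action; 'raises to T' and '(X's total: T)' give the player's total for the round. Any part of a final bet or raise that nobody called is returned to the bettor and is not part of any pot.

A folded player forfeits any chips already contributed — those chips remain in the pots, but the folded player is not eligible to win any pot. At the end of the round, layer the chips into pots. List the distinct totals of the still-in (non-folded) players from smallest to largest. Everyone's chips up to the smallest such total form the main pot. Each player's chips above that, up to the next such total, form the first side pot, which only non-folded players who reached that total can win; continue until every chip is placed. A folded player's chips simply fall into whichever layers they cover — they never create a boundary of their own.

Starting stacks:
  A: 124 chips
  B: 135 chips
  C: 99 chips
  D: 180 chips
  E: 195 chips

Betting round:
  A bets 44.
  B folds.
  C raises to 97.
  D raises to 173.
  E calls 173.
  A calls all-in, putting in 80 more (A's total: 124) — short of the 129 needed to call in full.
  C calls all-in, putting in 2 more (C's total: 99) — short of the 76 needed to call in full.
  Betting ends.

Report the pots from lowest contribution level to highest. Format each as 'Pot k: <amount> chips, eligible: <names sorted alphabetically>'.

Pot 1: 396 chips, eligible: A, C, D, E
Pot 2: 75 chips, eligible: A, D, E
Pot 3: 98 chips, eligible: D, E

Derivation:
Contributions: A=124, C=99, D=173, E=173
Folded: B
Pot levels (distinct totals of non-folded players): 99, 124, 173
Layer 1-99: 99 each from A, C, D, E = 99*4 = 396 chips; eligible A, C, D, E
Layer 100-124: 25 each from A, D, E = 25*3 = 75 chips; eligible A, D, E
Layer 125-173: 49 each from D, E = 49*2 = 98 chips; eligible D, E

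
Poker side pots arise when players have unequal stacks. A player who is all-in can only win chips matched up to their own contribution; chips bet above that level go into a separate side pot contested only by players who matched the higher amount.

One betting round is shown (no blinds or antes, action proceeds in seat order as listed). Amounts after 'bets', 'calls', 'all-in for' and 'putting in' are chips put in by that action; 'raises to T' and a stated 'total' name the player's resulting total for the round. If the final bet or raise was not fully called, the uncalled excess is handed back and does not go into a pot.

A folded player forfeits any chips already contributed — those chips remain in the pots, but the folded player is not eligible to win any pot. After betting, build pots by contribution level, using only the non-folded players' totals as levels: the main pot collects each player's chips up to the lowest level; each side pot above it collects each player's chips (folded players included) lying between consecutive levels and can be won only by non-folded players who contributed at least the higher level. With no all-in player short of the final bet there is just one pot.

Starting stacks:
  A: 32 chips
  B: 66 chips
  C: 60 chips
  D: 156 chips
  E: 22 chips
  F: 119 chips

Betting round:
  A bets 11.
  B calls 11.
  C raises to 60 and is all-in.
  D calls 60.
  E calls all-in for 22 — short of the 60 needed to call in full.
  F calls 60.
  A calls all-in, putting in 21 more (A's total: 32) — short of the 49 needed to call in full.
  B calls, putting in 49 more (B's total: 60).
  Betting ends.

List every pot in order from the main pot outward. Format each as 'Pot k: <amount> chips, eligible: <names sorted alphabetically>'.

Contributions: A=32, B=60, C=60, D=60, E=22, F=60
Pot levels (distinct totals of non-folded players): 22, 32, 60
Layer 1-22: 22 each from A, B, C, D, E, F = 22*6 = 132 chips; eligible A, B, C, D, E, F
Layer 23-32: 10 each from A, B, C, D, F = 10*5 = 50 chips; eligible A, B, C, D, F
Layer 33-60: 28 each from B, C, D, F = 28*4 = 112 chips; eligible B, C, D, F

Pot 1: 132 chips, eligible: A, B, C, D, E, F
Pot 2: 50 chips, eligible: A, B, C, D, F
Pot 3: 112 chips, eligible: B, C, D, F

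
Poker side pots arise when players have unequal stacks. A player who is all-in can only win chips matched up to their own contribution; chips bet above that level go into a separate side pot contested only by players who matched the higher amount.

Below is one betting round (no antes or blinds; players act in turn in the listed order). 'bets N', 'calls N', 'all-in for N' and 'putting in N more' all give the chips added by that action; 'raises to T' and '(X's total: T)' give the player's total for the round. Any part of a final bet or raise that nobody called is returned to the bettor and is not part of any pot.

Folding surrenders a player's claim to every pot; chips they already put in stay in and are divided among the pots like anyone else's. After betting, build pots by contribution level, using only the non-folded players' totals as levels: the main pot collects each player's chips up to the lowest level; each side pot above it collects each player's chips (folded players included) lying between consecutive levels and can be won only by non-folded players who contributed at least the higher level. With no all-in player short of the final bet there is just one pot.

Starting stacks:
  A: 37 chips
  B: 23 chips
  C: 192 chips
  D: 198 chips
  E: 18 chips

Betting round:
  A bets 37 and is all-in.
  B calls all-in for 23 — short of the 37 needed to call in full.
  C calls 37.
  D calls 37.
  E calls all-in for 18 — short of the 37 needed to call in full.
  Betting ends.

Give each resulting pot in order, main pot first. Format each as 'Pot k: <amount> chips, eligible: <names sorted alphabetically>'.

Contributions: A=37, B=23, C=37, D=37, E=18
Pot levels (distinct totals of non-folded players): 18, 23, 37
Layer 1-18: 18 each from A, B, C, D, E = 18*5 = 90 chips; eligible A, B, C, D, E
Layer 19-23: 5 each from A, B, C, D = 5*4 = 20 chips; eligible A, B, C, D
Layer 24-37: 14 each from A, C, D = 14*3 = 42 chips; eligible A, C, D

Pot 1: 90 chips, eligible: A, B, C, D, E
Pot 2: 20 chips, eligible: A, B, C, D
Pot 3: 42 chips, eligible: A, C, D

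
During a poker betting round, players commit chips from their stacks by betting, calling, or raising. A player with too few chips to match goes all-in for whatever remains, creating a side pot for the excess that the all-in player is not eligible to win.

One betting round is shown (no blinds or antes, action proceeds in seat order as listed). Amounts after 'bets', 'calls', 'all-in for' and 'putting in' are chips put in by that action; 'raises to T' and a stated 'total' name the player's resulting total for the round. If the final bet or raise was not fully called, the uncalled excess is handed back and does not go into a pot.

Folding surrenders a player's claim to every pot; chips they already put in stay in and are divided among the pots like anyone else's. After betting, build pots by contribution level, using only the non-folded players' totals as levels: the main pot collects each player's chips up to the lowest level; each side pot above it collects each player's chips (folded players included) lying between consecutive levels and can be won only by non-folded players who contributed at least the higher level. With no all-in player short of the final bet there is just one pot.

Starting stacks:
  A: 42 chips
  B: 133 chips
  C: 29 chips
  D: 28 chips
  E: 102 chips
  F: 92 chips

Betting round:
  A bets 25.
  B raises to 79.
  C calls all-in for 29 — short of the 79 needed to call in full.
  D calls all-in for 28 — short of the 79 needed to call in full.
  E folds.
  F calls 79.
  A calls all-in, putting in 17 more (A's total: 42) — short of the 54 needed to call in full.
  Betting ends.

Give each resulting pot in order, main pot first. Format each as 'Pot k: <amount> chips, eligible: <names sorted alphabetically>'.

Pot 1: 140 chips, eligible: A, B, C, D, F
Pot 2: 4 chips, eligible: A, B, C, F
Pot 3: 39 chips, eligible: A, B, F
Pot 4: 74 chips, eligible: B, F

Derivation:
Contributions: A=42, B=79, C=29, D=28, F=79
Folded: E
Pot levels (distinct totals of non-folded players): 28, 29, 42, 79
Layer 1-28: 28 each from A, B, C, D, F = 28*5 = 140 chips; eligible A, B, C, D, F
Layer 29-29: 1 each from A, B, C, F = 1*4 = 4 chips; eligible A, B, C, F
Layer 30-42: 13 each from A, B, F = 13*3 = 39 chips; eligible A, B, F
Layer 43-79: 37 each from B, F = 37*2 = 74 chips; eligible B, F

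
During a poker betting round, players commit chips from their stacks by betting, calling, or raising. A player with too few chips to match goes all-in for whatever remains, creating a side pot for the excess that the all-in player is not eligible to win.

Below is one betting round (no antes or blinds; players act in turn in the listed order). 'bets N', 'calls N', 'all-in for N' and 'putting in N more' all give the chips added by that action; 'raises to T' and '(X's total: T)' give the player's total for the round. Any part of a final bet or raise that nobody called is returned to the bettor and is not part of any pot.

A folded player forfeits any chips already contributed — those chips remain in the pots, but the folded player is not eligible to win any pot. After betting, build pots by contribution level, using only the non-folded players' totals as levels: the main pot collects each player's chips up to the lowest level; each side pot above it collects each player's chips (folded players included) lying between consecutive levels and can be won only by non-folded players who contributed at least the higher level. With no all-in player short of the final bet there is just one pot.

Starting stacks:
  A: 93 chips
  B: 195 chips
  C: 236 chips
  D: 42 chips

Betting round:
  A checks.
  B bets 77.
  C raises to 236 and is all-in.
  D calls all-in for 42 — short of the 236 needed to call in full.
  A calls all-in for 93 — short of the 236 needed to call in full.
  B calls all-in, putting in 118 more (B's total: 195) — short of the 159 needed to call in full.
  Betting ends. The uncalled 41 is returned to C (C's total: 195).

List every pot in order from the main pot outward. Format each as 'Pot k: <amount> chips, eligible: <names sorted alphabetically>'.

Pot 1: 168 chips, eligible: A, B, C, D
Pot 2: 153 chips, eligible: A, B, C
Pot 3: 204 chips, eligible: B, C

Derivation:
Contributions (after 41 returned to C): A=93, B=195, C=195, D=42
Pot levels (distinct totals of non-folded players): 42, 93, 195
Layer 1-42: 42 each from A, B, C, D = 42*4 = 168 chips; eligible A, B, C, D
Layer 43-93: 51 each from A, B, C = 51*3 = 153 chips; eligible A, B, C
Layer 94-195: 102 each from B, C = 102*2 = 204 chips; eligible B, C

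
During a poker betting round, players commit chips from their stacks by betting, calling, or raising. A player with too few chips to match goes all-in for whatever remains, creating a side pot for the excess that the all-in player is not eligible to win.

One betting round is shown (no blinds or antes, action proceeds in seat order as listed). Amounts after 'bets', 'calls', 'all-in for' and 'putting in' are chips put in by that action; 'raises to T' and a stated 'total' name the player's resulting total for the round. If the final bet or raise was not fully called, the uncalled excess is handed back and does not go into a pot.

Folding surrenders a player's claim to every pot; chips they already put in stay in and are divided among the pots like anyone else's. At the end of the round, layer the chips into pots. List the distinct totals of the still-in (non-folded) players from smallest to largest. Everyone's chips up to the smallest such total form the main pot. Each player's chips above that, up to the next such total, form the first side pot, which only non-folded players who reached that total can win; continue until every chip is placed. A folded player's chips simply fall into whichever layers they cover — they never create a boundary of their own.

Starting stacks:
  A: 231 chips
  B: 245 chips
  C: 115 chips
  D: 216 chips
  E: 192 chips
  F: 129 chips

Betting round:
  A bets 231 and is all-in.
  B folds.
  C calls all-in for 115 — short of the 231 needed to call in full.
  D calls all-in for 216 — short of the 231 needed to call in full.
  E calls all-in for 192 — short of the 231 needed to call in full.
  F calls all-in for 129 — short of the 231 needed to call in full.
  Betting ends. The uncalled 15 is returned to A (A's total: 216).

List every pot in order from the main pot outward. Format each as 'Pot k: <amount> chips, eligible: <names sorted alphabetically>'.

Contributions (after 15 returned to A): A=216, C=115, D=216, E=192, F=129
Folded: B
Pot levels (distinct totals of non-folded players): 115, 129, 192, 216
Layer 1-115: 115 each from A, C, D, E, F = 115*5 = 575 chips; eligible A, C, D, E, F
Layer 116-129: 14 each from A, D, E, F = 14*4 = 56 chips; eligible A, D, E, F
Layer 130-192: 63 each from A, D, E = 63*3 = 189 chips; eligible A, D, E
Layer 193-216: 24 each from A, D = 24*2 = 48 chips; eligible A, D

Pot 1: 575 chips, eligible: A, C, D, E, F
Pot 2: 56 chips, eligible: A, D, E, F
Pot 3: 189 chips, eligible: A, D, E
Pot 4: 48 chips, eligible: A, D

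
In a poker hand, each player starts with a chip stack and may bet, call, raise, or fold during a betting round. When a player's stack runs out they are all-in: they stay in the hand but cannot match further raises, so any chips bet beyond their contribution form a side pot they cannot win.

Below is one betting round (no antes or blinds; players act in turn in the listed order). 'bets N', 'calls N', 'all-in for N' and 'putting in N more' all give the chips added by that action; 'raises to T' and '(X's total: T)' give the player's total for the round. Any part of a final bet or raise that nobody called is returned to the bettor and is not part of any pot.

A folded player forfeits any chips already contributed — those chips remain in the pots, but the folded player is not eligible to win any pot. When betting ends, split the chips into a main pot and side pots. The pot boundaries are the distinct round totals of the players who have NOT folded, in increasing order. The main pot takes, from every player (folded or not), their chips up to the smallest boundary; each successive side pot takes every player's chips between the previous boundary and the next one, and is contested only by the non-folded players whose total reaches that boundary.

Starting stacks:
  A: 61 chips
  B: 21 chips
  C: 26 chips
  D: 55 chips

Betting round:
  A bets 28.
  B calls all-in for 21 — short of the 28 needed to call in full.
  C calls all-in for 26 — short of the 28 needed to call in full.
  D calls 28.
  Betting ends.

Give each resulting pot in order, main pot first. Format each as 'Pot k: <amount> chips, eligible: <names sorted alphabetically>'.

Contributions: A=28, B=21, C=26, D=28
Pot levels (distinct totals of non-folded players): 21, 26, 28
Layer 1-21: 21 each from A, B, C, D = 21*4 = 84 chips; eligible A, B, C, D
Layer 22-26: 5 each from A, C, D = 5*3 = 15 chips; eligible A, C, D
Layer 27-28: 2 each from A, D = 2*2 = 4 chips; eligible A, D

Pot 1: 84 chips, eligible: A, B, C, D
Pot 2: 15 chips, eligible: A, C, D
Pot 3: 4 chips, eligible: A, D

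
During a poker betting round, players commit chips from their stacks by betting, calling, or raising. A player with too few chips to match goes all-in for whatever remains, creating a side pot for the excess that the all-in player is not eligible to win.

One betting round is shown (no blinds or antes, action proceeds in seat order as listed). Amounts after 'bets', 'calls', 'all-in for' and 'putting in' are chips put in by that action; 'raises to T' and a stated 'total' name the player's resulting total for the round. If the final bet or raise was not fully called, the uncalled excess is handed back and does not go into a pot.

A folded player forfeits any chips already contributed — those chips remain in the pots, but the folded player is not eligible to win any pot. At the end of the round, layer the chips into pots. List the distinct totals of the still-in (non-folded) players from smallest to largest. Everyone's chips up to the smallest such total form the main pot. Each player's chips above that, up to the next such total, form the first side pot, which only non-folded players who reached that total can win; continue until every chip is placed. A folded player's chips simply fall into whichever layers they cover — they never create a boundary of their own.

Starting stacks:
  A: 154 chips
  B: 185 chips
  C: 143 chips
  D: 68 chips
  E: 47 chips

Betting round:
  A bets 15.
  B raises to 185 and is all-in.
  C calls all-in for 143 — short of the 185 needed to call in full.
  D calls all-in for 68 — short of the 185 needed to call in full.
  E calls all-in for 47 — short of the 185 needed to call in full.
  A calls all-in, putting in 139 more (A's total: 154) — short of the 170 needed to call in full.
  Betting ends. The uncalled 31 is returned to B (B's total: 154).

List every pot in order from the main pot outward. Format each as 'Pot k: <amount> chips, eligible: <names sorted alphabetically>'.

Pot 1: 235 chips, eligible: A, B, C, D, E
Pot 2: 84 chips, eligible: A, B, C, D
Pot 3: 225 chips, eligible: A, B, C
Pot 4: 22 chips, eligible: A, B

Derivation:
Contributions (after 31 returned to B): A=154, B=154, C=143, D=68, E=47
Pot levels (distinct totals of non-folded players): 47, 68, 143, 154
Layer 1-47: 47 each from A, B, C, D, E = 47*5 = 235 chips; eligible A, B, C, D, E
Layer 48-68: 21 each from A, B, C, D = 21*4 = 84 chips; eligible A, B, C, D
Layer 69-143: 75 each from A, B, C = 75*3 = 225 chips; eligible A, B, C
Layer 144-154: 11 each from A, B = 11*2 = 22 chips; eligible A, B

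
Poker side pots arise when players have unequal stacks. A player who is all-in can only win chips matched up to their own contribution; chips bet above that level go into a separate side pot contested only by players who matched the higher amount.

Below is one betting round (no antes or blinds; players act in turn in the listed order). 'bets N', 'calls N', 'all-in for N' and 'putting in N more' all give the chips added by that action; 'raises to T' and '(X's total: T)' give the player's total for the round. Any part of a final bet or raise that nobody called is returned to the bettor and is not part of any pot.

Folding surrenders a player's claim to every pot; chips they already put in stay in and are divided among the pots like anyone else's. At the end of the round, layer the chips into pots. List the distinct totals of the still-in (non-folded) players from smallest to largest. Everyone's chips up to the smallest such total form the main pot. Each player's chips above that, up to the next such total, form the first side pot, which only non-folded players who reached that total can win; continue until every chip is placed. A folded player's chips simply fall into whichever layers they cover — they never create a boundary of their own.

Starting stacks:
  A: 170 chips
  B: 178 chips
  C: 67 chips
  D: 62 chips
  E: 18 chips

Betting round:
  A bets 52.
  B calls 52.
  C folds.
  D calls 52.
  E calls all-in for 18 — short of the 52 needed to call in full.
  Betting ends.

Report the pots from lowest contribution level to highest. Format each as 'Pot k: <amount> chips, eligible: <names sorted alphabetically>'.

Pot 1: 72 chips, eligible: A, B, D, E
Pot 2: 102 chips, eligible: A, B, D

Derivation:
Contributions: A=52, B=52, D=52, E=18
Folded: C
Pot levels (distinct totals of non-folded players): 18, 52
Layer 1-18: 18 each from A, B, D, E = 18*4 = 72 chips; eligible A, B, D, E
Layer 19-52: 34 each from A, B, D = 34*3 = 102 chips; eligible A, B, D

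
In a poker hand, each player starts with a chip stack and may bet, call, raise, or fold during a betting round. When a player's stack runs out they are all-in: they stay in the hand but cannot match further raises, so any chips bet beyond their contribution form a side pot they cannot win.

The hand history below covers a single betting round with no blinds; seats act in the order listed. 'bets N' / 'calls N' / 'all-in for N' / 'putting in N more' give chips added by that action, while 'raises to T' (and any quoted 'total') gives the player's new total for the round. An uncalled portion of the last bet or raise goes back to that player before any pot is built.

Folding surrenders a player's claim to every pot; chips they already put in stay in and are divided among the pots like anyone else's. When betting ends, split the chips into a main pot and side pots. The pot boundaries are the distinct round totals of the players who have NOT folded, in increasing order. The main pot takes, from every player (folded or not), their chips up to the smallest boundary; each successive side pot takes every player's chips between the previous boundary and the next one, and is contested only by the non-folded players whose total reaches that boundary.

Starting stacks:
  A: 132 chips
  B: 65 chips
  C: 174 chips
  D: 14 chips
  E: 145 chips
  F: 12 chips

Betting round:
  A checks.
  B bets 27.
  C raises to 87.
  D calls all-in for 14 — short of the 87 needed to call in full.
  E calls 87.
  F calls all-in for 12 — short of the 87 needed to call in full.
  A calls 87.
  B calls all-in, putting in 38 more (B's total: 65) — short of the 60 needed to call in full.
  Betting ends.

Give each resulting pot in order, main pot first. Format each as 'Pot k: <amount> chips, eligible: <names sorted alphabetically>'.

Pot 1: 72 chips, eligible: A, B, C, D, E, F
Pot 2: 10 chips, eligible: A, B, C, D, E
Pot 3: 204 chips, eligible: A, B, C, E
Pot 4: 66 chips, eligible: A, C, E

Derivation:
Contributions: A=87, B=65, C=87, D=14, E=87, F=12
Pot levels (distinct totals of non-folded players): 12, 14, 65, 87
Layer 1-12: 12 each from A, B, C, D, E, F = 12*6 = 72 chips; eligible A, B, C, D, E, F
Layer 13-14: 2 each from A, B, C, D, E = 2*5 = 10 chips; eligible A, B, C, D, E
Layer 15-65: 51 each from A, B, C, E = 51*4 = 204 chips; eligible A, B, C, E
Layer 66-87: 22 each from A, C, E = 22*3 = 66 chips; eligible A, C, E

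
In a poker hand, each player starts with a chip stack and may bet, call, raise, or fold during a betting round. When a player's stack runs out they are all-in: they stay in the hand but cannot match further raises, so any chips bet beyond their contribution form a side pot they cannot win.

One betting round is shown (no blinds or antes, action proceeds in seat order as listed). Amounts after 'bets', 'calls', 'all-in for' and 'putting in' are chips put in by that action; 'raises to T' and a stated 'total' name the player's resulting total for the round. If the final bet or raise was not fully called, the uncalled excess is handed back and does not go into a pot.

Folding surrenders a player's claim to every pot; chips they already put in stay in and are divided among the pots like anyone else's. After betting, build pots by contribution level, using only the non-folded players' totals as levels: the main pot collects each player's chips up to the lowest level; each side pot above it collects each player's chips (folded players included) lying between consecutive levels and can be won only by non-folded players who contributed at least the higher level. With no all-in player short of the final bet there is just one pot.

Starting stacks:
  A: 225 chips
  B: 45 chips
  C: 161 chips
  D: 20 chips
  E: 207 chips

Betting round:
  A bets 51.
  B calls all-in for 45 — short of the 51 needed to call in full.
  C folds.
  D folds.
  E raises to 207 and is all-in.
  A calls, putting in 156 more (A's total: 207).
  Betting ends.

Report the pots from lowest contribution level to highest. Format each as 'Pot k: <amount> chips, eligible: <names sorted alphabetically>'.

Pot 1: 135 chips, eligible: A, B, E
Pot 2: 324 chips, eligible: A, E

Derivation:
Contributions: A=207, B=45, E=207
Folded: C, D
Pot levels (distinct totals of non-folded players): 45, 207
Layer 1-45: 45 each from A, B, E = 45*3 = 135 chips; eligible A, B, E
Layer 46-207: 162 each from A, E = 162*2 = 324 chips; eligible A, E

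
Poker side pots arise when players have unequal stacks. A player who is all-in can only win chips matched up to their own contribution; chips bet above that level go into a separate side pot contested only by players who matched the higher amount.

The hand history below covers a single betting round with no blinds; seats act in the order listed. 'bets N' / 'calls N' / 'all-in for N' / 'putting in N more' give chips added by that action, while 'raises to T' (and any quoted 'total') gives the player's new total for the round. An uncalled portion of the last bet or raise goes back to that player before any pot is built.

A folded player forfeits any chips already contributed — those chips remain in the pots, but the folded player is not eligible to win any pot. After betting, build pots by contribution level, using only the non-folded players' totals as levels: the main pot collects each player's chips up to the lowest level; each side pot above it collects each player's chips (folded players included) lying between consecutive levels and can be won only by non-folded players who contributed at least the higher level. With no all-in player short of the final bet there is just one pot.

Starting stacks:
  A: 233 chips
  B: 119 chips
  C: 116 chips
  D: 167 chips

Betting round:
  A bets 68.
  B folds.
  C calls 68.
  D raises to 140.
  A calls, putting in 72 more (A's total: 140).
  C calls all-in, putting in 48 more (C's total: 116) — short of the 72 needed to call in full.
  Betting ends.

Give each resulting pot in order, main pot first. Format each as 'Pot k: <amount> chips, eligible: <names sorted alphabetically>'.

Contributions: A=140, C=116, D=140
Folded: B
Pot levels (distinct totals of non-folded players): 116, 140
Layer 1-116: 116 each from A, C, D = 116*3 = 348 chips; eligible A, C, D
Layer 117-140: 24 each from A, D = 24*2 = 48 chips; eligible A, D

Pot 1: 348 chips, eligible: A, C, D
Pot 2: 48 chips, eligible: A, D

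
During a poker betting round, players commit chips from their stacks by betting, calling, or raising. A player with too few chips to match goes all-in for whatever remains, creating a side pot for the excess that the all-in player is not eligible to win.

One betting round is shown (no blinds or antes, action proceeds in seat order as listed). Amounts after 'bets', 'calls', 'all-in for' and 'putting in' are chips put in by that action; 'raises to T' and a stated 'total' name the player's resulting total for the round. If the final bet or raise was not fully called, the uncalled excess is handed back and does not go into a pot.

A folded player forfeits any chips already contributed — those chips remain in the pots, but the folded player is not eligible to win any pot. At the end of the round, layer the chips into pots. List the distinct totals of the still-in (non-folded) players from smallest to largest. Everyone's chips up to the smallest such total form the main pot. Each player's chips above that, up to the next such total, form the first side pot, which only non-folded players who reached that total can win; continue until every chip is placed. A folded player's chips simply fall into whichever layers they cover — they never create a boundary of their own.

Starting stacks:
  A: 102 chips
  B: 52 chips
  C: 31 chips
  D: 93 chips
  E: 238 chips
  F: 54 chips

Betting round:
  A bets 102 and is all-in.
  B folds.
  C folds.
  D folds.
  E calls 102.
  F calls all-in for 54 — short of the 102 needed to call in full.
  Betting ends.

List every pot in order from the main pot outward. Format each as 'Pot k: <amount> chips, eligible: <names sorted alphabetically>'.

Contributions: A=102, E=102, F=54
Folded: B, C, D
Pot levels (distinct totals of non-folded players): 54, 102
Layer 1-54: 54 each from A, E, F = 54*3 = 162 chips; eligible A, E, F
Layer 55-102: 48 each from A, E = 48*2 = 96 chips; eligible A, E

Pot 1: 162 chips, eligible: A, E, F
Pot 2: 96 chips, eligible: A, E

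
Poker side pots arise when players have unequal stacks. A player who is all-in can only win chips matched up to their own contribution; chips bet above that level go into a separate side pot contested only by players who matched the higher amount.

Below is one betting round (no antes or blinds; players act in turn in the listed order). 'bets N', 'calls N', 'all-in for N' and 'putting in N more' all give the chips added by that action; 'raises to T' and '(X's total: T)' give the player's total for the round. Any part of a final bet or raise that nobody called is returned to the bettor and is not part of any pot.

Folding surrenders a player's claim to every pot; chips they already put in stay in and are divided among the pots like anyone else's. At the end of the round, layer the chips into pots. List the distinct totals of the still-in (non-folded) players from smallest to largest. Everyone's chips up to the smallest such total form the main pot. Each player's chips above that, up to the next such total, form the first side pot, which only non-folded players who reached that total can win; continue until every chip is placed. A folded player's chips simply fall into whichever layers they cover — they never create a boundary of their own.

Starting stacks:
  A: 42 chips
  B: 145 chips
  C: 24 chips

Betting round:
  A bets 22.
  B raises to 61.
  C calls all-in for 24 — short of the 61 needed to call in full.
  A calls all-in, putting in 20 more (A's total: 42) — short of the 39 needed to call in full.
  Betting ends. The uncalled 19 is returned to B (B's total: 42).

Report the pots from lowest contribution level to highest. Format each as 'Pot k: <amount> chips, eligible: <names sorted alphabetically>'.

Pot 1: 72 chips, eligible: A, B, C
Pot 2: 36 chips, eligible: A, B

Derivation:
Contributions (after 19 returned to B): A=42, B=42, C=24
Pot levels (distinct totals of non-folded players): 24, 42
Layer 1-24: 24 each from A, B, C = 24*3 = 72 chips; eligible A, B, C
Layer 25-42: 18 each from A, B = 18*2 = 36 chips; eligible A, B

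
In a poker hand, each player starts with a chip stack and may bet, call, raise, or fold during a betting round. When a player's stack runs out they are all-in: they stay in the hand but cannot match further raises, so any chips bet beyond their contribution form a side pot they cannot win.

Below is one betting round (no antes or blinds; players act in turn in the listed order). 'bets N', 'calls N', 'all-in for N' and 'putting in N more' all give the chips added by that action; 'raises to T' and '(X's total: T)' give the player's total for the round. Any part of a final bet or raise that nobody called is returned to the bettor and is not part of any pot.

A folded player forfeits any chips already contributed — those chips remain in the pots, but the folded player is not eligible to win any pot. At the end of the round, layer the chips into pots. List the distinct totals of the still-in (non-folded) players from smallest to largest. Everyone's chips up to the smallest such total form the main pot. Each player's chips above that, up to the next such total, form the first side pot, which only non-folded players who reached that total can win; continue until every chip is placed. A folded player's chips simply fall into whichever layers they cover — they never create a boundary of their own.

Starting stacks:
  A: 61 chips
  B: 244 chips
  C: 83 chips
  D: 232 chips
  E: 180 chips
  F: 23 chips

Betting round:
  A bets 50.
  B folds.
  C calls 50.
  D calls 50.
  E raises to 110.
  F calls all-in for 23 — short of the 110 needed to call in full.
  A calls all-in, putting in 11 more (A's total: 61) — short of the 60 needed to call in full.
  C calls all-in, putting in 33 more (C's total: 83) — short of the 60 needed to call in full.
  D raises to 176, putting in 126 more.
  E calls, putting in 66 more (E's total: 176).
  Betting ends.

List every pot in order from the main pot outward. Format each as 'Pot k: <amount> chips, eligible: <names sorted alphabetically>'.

Pot 1: 115 chips, eligible: A, C, D, E, F
Pot 2: 152 chips, eligible: A, C, D, E
Pot 3: 66 chips, eligible: C, D, E
Pot 4: 186 chips, eligible: D, E

Derivation:
Contributions: A=61, C=83, D=176, E=176, F=23
Folded: B
Pot levels (distinct totals of non-folded players): 23, 61, 83, 176
Layer 1-23: 23 each from A, C, D, E, F = 23*5 = 115 chips; eligible A, C, D, E, F
Layer 24-61: 38 each from A, C, D, E = 38*4 = 152 chips; eligible A, C, D, E
Layer 62-83: 22 each from C, D, E = 22*3 = 66 chips; eligible C, D, E
Layer 84-176: 93 each from D, E = 93*2 = 186 chips; eligible D, E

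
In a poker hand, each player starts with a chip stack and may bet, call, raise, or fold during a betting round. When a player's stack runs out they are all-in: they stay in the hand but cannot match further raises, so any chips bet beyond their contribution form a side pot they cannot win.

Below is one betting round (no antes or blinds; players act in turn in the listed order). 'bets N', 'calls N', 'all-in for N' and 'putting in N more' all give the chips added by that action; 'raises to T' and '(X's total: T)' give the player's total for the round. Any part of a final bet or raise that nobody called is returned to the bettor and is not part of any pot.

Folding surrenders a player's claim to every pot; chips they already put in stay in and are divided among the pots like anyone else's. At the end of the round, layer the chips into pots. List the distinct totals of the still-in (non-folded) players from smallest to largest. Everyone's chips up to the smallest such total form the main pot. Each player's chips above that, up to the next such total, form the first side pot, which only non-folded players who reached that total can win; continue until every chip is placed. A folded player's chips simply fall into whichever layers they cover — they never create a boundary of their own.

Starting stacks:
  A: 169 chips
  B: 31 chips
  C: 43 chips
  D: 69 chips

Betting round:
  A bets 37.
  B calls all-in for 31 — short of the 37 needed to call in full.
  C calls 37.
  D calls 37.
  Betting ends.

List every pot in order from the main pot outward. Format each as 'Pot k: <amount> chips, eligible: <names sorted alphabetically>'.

Pot 1: 124 chips, eligible: A, B, C, D
Pot 2: 18 chips, eligible: A, C, D

Derivation:
Contributions: A=37, B=31, C=37, D=37
Pot levels (distinct totals of non-folded players): 31, 37
Layer 1-31: 31 each from A, B, C, D = 31*4 = 124 chips; eligible A, B, C, D
Layer 32-37: 6 each from A, C, D = 6*3 = 18 chips; eligible A, C, D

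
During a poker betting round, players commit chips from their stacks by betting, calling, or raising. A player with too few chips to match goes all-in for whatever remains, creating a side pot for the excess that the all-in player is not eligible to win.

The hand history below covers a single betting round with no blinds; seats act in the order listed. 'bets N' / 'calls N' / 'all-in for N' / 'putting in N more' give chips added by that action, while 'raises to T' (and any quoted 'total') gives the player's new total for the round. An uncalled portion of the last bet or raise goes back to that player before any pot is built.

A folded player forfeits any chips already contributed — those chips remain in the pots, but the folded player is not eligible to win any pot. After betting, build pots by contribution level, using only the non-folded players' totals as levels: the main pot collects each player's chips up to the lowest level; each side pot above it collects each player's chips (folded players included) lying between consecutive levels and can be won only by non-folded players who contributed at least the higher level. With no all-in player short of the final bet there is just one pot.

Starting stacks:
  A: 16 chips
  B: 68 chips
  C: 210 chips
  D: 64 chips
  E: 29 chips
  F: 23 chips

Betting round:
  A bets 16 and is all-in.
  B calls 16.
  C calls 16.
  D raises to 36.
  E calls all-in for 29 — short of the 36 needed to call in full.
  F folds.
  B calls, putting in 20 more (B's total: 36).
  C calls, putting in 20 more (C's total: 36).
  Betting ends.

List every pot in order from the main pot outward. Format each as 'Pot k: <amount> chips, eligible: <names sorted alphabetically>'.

Contributions: A=16, B=36, C=36, D=36, E=29
Folded: F
Pot levels (distinct totals of non-folded players): 16, 29, 36
Layer 1-16: 16 each from A, B, C, D, E = 16*5 = 80 chips; eligible A, B, C, D, E
Layer 17-29: 13 each from B, C, D, E = 13*4 = 52 chips; eligible B, C, D, E
Layer 30-36: 7 each from B, C, D = 7*3 = 21 chips; eligible B, C, D

Pot 1: 80 chips, eligible: A, B, C, D, E
Pot 2: 52 chips, eligible: B, C, D, E
Pot 3: 21 chips, eligible: B, C, D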